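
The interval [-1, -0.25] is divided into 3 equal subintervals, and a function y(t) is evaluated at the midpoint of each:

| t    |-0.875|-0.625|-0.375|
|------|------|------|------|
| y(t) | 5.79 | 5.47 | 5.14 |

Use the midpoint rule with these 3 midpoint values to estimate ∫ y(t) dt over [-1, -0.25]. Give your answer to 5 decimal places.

h = 0.25, n = 3.
h·[y(m₁) + y(m₂) + y(m₃)] = 0.25·(16.40) = 4.10000.

4.10000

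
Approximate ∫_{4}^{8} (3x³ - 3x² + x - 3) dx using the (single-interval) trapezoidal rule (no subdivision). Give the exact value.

T = (b−a)/2 · [f(4) + f(8)] = 2·[145 + 1349] = 2988.

2988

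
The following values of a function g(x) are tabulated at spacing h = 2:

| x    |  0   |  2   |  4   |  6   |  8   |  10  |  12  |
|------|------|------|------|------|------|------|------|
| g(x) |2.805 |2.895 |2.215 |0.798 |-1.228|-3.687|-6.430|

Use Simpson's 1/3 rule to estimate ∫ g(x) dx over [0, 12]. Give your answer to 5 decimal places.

h = 2, n = 6.
(h/3)·[y₀ + 4y₁ + 2y₂ + 4y₃ + 2y₄ + 4y₅ + y₆] = 0.666667·(-1.627) = -1.08467.

-1.08467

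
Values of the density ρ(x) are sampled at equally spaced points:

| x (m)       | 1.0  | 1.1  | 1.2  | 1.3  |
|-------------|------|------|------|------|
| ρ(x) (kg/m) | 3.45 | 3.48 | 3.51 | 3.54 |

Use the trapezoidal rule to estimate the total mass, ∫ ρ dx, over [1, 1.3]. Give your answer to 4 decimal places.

h = 0.1, n = 3.
(h/2)·[y₀ + 2y₁ + 2y₂ + y₃] = 0.05·(20.97) = 1.0485.

1.0485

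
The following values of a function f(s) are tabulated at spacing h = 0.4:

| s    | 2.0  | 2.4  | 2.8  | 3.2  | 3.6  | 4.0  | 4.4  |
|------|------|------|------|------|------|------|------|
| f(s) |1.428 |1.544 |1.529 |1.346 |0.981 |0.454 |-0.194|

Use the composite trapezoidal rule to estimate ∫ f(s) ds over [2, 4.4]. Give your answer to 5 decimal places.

h = 0.4, n = 6.
(h/2)·[y₀ + 2y₁ + 2y₂ + 2y₃ + 2y₄ + 2y₅ + y₆] = 0.2·(12.942) = 2.58840.

2.58840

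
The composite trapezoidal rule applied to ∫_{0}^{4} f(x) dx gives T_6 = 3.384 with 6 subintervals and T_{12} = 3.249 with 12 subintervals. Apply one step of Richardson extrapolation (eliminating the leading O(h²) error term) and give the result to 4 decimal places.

R = (4·T_{12} − T_6) / 3 = (4·3.249 − 3.384)/3 = (9.612)/3 = 3.2040.

3.2040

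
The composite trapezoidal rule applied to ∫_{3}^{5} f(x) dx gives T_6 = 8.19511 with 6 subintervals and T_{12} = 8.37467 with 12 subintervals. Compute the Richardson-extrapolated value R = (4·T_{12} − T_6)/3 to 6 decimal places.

8.434523

R = (4·T_{12} − T_6) / 3 = (4·8.37467 − 8.19511)/3 = (25.30357)/3 = 8.434523.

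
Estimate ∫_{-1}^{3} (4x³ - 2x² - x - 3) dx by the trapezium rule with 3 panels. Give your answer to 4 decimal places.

h = (3 − (-1))/3 = 1.333333.
Nodes x₀,…,x₃ = -1, 0.333333, 1.666667, 3.
f(x) = 4x³ - 2x² - x - 3: f₀=-8, f₁=-3.407407, f₂=8.296296, f₃=84.
(h/2)·[f₀ + 2f₁ + 2f₂ + f₃] = 0.666667·(85.777778) = 57.1852.

57.1852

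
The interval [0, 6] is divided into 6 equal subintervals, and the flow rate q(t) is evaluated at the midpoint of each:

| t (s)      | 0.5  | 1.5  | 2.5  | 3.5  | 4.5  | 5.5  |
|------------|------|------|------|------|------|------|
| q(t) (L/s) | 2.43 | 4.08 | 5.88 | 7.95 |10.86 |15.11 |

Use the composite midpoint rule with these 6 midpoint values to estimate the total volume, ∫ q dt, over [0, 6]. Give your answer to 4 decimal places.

h = 1, n = 6.
h·[y(m₁) + y(m₂) + y(m₃) + y(m₄) + y(m₅) + y(m₆)] = 1·(46.31) = 46.3100.

46.3100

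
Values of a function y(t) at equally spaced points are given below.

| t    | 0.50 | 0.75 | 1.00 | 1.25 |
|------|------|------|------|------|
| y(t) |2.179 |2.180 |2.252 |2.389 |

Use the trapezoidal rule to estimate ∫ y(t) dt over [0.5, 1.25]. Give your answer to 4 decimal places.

h = 0.25, n = 3.
(h/2)·[y₀ + 2y₁ + 2y₂ + y₃] = 0.125·(13.432) = 1.6790.

1.6790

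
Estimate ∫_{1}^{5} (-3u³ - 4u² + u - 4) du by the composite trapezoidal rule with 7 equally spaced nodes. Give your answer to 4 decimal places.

-646.5185

h = (5 − 1)/6 = 0.666667.
Nodes u₀,…,u₆ = 1, 1.666667, 2.333333, 3, 3.666667, 4.333333, 5.
f(u) = -3u³ - 4u² + u - 4: f₀=-10, f₁=-27.333333, f₂=-61.555556, f₃=-118, f₄=-202, f₅=-318.888889, f₆=-474.
(h/2)·[f₀ + 2f₁ + 2f₂ + 2f₃ + 2f₄ + 2f₅ + f₆] = 0.333333·(-1939.555556) = -646.5185.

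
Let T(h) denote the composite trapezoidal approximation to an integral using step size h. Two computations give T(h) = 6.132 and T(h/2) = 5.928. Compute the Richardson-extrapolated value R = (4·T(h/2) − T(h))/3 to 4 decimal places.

5.8600

R = (4·T(h/2) − T(h)) / 3 = (4·5.928 − 6.132)/3 = (17.580)/3 = 5.8600.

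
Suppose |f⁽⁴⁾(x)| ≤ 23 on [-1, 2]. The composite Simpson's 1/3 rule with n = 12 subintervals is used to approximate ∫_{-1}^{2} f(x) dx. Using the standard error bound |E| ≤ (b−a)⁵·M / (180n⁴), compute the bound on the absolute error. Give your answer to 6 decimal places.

|E| ≤ (3)⁵·23 / (180·12⁴) = 5589/3732480 = 0.001497.

0.001497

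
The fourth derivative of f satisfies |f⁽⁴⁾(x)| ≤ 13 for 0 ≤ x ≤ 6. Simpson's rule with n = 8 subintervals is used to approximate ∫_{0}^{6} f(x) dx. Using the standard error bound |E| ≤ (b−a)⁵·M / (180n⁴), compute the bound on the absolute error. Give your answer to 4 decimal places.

0.1371

|E| ≤ (6)⁵·13 / (180·8⁴) = 101088/737280 = 0.1371.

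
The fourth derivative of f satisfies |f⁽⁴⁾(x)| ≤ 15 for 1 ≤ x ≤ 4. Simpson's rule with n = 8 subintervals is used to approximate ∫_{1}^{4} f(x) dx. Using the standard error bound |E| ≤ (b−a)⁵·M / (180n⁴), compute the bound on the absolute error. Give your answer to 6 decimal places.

|E| ≤ (3)⁵·15 / (180·8⁴) = 3645/737280 = 0.004944.

0.004944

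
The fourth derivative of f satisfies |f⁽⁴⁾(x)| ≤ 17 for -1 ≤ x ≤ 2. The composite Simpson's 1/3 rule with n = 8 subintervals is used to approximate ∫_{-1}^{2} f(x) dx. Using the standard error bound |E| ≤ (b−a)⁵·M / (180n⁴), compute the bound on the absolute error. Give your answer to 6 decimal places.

|E| ≤ (3)⁵·17 / (180·8⁴) = 4131/737280 = 0.005603.

0.005603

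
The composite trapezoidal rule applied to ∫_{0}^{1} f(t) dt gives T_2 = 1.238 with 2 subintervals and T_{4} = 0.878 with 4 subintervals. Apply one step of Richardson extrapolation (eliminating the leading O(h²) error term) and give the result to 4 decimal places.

R = (4·T_{4} − T_2) / 3 = (4·0.878 − 1.238)/3 = (2.274)/3 = 0.7580.

0.7580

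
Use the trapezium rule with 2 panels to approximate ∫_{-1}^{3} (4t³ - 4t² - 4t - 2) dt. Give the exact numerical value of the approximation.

40

h = (3 − (-1))/2 = 2.
Nodes t₀,…,t₂ = -1, 1, 3.
f(t) = 4t³ - 4t² - 4t - 2: f₀=-6, f₁=-6, f₂=58.
(h/2)·[f₀ + 2f₁ + f₂] = 1·(40) = 40.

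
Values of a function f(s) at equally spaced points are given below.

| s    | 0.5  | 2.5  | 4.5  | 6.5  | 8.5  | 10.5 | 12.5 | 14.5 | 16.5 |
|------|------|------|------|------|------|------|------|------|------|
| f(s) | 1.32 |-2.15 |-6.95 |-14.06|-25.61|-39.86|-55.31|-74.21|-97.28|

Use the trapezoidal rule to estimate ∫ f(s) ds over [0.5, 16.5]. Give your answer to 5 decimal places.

-532.26000

h = 2, n = 8.
(h/2)·[y₀ + 2y₁ + 2y₂ + 2y₃ + 2y₄ + 2y₅ + 2y₆ + 2y₇ + y₈] = 1·(-532.26) = -532.26000.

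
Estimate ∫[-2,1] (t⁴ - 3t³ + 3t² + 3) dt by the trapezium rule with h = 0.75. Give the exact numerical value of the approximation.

39.615234375

h = (1 − (-2))/4 = 0.75.
Nodes t₀,…,t₄ = -2, -1.25, -0.5, 0.25, 1.
f(t) = t⁴ - 3t³ + 3t² + 3: f₀=55, f₁=15.98828125, f₂=4.1875, f₃=3.14453125, f₄=4.
(h/2)·[f₀ + 2f₁ + 2f₂ + 2f₃ + f₄] = 0.375·(105.640625) = 39.615234375.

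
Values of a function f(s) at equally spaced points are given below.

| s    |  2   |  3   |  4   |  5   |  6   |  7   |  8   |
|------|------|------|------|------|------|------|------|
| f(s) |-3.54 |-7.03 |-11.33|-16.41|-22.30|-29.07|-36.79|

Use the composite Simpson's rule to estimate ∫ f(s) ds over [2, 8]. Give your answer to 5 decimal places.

-105.87667

h = 1, n = 6.
(h/3)·[y₀ + 4y₁ + 2y₂ + 4y₃ + 2y₄ + 4y₅ + y₆] = 0.333333·(-317.63) = -105.87667.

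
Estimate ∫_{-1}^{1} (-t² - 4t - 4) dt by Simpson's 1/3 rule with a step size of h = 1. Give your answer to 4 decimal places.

h = (1 − (-1))/2 = 1.
Nodes t₀,…,t₂ = -1, 0, 1.
f(t) = -t² - 4t - 4: f₀=-1, f₁=-4, f₂=-9.
(h/3)·[f₀ + 4f₁ + f₂] = 0.333333·(-26) = -8.6667.

-8.6667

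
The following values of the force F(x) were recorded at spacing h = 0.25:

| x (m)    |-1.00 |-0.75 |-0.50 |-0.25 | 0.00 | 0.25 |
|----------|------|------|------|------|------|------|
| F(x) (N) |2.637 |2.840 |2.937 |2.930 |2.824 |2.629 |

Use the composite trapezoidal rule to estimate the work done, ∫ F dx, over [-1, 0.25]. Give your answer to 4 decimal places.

3.5410

h = 0.25, n = 5.
(h/2)·[y₀ + 2y₁ + 2y₂ + 2y₃ + 2y₄ + y₅] = 0.125·(28.328) = 3.5410.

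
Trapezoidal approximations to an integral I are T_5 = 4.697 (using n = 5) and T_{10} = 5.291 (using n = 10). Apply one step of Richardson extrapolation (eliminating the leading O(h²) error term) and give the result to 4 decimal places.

R = (4·T_{10} − T_5) / 3 = (4·5.291 − 4.697)/3 = (16.467)/3 = 5.4890.

5.4890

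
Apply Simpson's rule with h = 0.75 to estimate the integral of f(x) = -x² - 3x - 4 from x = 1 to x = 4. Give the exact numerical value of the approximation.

-55.5

h = (4 − 1)/4 = 0.75.
Nodes x₀,…,x₄ = 1, 1.75, 2.5, 3.25, 4.
f(x) = -x² - 3x - 4: f₀=-8, f₁=-12.3125, f₂=-17.75, f₃=-24.3125, f₄=-32.
(h/3)·[f₀ + 4f₁ + 2f₂ + 4f₃ + f₄] = 0.25·(-222) = -55.5.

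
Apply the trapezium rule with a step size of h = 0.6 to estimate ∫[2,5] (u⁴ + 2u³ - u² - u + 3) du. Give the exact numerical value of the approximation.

900.22704

h = (5 − 2)/5 = 0.6.
Nodes u₀,…,u₅ = 2, 2.6, 3.2, 3.8, 4.4, 5.
f(u) = u⁴ + 2u³ - u² - u + 3: f₀=29, f₁=74.4896, f₂=159.9536, f₃=303.0176, f₄=524.4176, f₅=848.
(h/2)·[f₀ + 2f₁ + 2f₂ + 2f₃ + 2f₄ + f₅] = 0.3·(3000.7568) = 900.22704.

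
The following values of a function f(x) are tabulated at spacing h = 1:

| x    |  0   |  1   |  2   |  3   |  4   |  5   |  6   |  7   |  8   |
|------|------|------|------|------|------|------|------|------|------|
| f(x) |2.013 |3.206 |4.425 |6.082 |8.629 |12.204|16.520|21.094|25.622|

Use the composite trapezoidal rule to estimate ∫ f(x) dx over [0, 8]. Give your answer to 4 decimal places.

h = 1, n = 8.
(h/2)·[y₀ + 2y₁ + 2y₂ + 2y₃ + 2y₄ + 2y₅ + 2y₆ + 2y₇ + y₈] = 0.5·(171.955) = 85.9775.

85.9775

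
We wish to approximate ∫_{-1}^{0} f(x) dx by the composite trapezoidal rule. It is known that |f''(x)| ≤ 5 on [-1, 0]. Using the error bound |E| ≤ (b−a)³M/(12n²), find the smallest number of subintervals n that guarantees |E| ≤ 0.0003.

Need 5/(12n²) ≤ 0.0003.
n² ≥ 5/(12·0.0003) = 1388.89 ⇒ n ≥ 37.2678, so the smallest n is 38.

38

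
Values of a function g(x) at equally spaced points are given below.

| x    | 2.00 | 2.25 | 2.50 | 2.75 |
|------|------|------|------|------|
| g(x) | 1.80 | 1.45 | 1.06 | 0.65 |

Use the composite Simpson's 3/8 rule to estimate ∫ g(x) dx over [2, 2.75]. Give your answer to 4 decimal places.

h = 0.25, n = 3.
(3h/8)·[y₀ + 3y₁ + 3y₂ + y₃] = 0.09375·(9.98) = 0.9356.

0.9356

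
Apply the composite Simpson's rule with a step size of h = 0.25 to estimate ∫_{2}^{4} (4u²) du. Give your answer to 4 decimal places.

74.6667

h = (4 − 2)/8 = 0.25.
Nodes u₀,…,u₈ = 2, 2.25, 2.5, 2.75, 3, 3.25, 3.5, 3.75, 4.
f(u) = 4u²: f₀=16, f₁=20.25, f₂=25, f₃=30.25, f₄=36, f₅=42.25, f₆=49, f₇=56.25, f₈=64.
(h/3)·[f₀ + 4f₁ + 2f₂ + 4f₃ + 2f₄ + 4f₅ + 2f₆ + 4f₇ + f₈] = 0.083333·(896) = 74.6667.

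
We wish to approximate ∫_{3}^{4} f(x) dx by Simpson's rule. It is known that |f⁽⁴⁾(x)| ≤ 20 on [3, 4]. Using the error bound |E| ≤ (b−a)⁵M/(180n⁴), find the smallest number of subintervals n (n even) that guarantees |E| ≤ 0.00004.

8

Need 20/(180n⁴) ≤ 0.00004.
n⁴ ≥ 20/(180·0.00004) = 2777.78 ⇒ n ≥ 7.2598, so the smallest even n is 8. (n must be even for Simpson's rule.)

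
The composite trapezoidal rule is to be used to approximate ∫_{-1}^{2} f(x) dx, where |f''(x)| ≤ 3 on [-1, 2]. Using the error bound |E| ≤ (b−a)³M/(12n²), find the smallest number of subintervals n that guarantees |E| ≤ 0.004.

42

Need 81/(12n²) ≤ 0.004.
n² ≥ 81/(12·0.004) = 1687.5 ⇒ n ≥ 41.0792, so the smallest n is 42.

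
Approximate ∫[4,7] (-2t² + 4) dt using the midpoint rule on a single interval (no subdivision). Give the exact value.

-169.5

M = (b−a)·f(5.5) = 3·(-56.5) = -169.5.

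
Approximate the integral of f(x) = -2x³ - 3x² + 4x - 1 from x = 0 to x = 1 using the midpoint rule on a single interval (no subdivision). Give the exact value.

0

M = (b−a)·f(0.5) = 1·(0) = 0.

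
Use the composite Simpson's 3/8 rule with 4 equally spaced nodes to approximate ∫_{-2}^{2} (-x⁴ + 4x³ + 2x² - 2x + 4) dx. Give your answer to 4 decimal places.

10.0741

h = (2 − (-2))/3 = 1.333333.
Nodes x₀,…,x₃ = -2, -0.666667, 0.666667, 2.
f(x) = -x⁴ + 4x³ + 2x² - 2x + 4: f₀=-32, f₁=4.839506, f₂=4.543210, f₃=24.
(3h/8)·[f₀ + 3f₁ + 3f₂ + f₃] = 0.5·(20.148148) = 10.0741.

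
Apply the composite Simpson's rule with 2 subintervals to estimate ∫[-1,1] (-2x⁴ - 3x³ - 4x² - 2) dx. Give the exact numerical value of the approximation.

h = (1 − (-1))/2 = 1.
Nodes x₀,…,x₂ = -1, 0, 1.
f(x) = -2x⁴ - 3x³ - 4x² - 2: f₀=-5, f₁=-2, f₂=-11.
(h/3)·[f₀ + 4f₁ + f₂] = 0.333333·(-24) = -8.

-8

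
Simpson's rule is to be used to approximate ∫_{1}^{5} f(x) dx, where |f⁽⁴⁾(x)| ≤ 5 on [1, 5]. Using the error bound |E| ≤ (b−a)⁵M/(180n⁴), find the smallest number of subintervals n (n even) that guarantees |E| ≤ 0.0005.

Need 5120/(180n⁴) ≤ 0.0005.
n⁴ ≥ 5120/(180·0.0005) = 56888.9 ⇒ n ≥ 15.4439, so the smallest even n is 16. (n must be even for Simpson's rule.)

16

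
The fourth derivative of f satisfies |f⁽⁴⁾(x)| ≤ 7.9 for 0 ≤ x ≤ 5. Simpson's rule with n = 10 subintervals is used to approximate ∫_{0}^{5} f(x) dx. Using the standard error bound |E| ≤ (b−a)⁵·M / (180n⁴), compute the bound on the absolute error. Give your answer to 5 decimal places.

0.01372

|E| ≤ (5)⁵·7.9 / (180·10⁴) = 24687.5/1800000 = 0.01372.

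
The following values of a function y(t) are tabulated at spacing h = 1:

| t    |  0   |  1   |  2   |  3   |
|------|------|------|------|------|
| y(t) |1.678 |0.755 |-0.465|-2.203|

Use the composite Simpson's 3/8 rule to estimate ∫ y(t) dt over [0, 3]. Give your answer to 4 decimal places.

0.1294

h = 1, n = 3.
(3h/8)·[y₀ + 3y₁ + 3y₂ + y₃] = 0.375·(0.345) = 0.1294.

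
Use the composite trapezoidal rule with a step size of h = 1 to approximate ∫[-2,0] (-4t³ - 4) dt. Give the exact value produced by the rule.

h = (0 − (-2))/2 = 1.
Nodes t₀,…,t₂ = -2, -1, 0.
f(t) = -4t³ - 4: f₀=28, f₁=0, f₂=-4.
(h/2)·[f₀ + 2f₁ + f₂] = 0.5·(24) = 12.

12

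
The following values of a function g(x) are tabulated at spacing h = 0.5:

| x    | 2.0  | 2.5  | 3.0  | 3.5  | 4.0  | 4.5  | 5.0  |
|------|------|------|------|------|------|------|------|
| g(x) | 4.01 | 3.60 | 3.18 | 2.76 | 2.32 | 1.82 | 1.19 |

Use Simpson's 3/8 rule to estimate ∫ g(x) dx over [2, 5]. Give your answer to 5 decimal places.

h = 0.5, n = 6.
(3h/8)·[y₀ + 3y₁ + 3y₂ + 2y₃ + 3y₄ + 3y₅ + y₆] = 0.1875·(43.48) = 8.15250.

8.15250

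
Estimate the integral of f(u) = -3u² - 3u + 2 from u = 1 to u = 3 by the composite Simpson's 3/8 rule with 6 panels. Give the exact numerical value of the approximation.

-34

h = (3 − 1)/6 = 0.333333.
Nodes u₀,…,u₆ = 1, 1.333333, 1.666667, 2, 2.333333, 2.666667, 3.
f(u) = -3u² - 3u + 2: f₀=-4, f₁=-7.333333, f₂=-11.333333, f₃=-16, f₄=-21.333333, f₅=-27.333333, f₆=-34.
(3h/8)·[f₀ + 3f₁ + 3f₂ + 2f₃ + 3f₄ + 3f₅ + f₆] = 0.125·(-272) = -34.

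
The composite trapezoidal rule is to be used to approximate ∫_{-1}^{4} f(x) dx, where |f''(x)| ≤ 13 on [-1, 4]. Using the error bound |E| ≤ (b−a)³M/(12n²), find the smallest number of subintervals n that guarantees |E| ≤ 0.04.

59

Need 1625/(12n²) ≤ 0.04.
n² ≥ 1625/(12·0.04) = 3385.42 ⇒ n ≥ 58.1843, so the smallest n is 59.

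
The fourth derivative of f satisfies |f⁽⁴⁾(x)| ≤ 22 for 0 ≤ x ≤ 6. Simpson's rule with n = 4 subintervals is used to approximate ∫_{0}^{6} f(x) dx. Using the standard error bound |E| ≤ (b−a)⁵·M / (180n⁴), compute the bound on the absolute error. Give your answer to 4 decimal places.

3.7125

|E| ≤ (6)⁵·22 / (180·4⁴) = 171072/46080 = 3.7125.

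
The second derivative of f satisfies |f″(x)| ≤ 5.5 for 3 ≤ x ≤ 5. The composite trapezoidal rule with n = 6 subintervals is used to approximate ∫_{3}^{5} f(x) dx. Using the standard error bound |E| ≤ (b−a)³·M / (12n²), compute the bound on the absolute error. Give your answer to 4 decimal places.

0.1019

|E| ≤ (2)³·5.5 / (12·6²) = 44/432 = 0.1019.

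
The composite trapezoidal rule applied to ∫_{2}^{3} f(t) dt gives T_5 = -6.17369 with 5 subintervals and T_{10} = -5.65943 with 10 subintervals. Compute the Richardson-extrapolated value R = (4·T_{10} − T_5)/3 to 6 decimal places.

-5.488010

R = (4·T_{10} − T_5) / 3 = (4·(-5.65943) − (-6.17369))/3 = (-16.46403)/3 = -5.488010.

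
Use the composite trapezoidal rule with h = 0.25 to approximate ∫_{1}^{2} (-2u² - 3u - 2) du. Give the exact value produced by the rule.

h = (2 − 1)/4 = 0.25.
Nodes u₀,…,u₄ = 1, 1.25, 1.5, 1.75, 2.
f(u) = -2u² - 3u - 2: f₀=-7, f₁=-8.875, f₂=-11, f₃=-13.375, f₄=-16.
(h/2)·[f₀ + 2f₁ + 2f₂ + 2f₃ + f₄] = 0.125·(-89.5) = -11.1875.

-11.1875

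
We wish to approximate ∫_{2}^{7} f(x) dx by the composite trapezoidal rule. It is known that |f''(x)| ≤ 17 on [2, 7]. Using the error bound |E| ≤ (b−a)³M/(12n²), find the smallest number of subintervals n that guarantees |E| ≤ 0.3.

25

Need 2125/(12n²) ≤ 0.3.
n² ≥ 2125/(12·0.3) = 590.278 ⇒ n ≥ 24.2956, so the smallest n is 25.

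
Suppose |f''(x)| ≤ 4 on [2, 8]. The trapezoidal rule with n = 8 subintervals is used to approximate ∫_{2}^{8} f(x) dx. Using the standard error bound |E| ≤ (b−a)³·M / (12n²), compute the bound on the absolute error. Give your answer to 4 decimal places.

|E| ≤ (6)³·4 / (12·8²) = 864/768 = 1.1250.

1.1250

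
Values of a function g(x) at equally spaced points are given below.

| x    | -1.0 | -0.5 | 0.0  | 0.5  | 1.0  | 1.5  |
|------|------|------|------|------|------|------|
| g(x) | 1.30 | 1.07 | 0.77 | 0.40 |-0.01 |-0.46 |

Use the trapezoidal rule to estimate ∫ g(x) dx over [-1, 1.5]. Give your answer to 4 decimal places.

1.3250

h = 0.5, n = 5.
(h/2)·[y₀ + 2y₁ + 2y₂ + 2y₃ + 2y₄ + y₅] = 0.25·(5.30) = 1.3250.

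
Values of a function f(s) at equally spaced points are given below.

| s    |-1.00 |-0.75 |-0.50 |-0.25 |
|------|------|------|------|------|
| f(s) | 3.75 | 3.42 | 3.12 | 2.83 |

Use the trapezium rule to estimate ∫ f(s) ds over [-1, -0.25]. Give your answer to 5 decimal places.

2.45750

h = 0.25, n = 3.
(h/2)·[y₀ + 2y₁ + 2y₂ + y₃] = 0.125·(19.66) = 2.45750.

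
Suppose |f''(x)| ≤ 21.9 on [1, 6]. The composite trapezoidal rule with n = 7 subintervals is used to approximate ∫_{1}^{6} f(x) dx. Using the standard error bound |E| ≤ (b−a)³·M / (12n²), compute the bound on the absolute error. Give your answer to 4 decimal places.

4.6556

|E| ≤ (5)³·21.9 / (12·7²) = 2737.5/588 = 4.6556.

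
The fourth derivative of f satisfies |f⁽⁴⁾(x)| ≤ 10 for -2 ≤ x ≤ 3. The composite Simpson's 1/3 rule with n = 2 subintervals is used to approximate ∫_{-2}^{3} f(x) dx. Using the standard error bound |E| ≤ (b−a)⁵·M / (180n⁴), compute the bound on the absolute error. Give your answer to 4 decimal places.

|E| ≤ (5)⁵·10 / (180·2⁴) = 31250/2880 = 10.8507.

10.8507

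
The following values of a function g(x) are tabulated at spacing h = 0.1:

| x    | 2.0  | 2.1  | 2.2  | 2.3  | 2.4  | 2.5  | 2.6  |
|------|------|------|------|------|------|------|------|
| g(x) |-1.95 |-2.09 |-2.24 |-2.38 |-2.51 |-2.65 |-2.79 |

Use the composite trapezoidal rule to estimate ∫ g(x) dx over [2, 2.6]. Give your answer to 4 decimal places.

-1.4240

h = 0.1, n = 6.
(h/2)·[y₀ + 2y₁ + 2y₂ + 2y₃ + 2y₄ + 2y₅ + y₆] = 0.05·(-28.48) = -1.4240.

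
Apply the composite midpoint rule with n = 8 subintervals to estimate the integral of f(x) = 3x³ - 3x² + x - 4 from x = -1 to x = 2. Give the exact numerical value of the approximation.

-8.302734375

h = (2 − (-1))/8 = 0.375.
Midpoints m₁,…,m₈ = -0.8125, -0.4375, -0.0625, 0.3125, 0.6875, 1.0625, 1.4375, 1.8125.
f(m₁)=-8.402099609375, f(m₂)=-5.262939453125, f(m₃)=-4.074951171875, f(m₄)=-3.888916015625, f(m₅)=-3.755615234375, f(m₆)=-2.725830078125, f(m₇)=0.149658203125, f(m₈)=5.820068359375.
h·[f(m₁) + f(m₂) + f(m₃) + f(m₄) + f(m₅) + f(m₆) + f(m₇) + f(m₈)] = 0.375·(-22.140625) = -8.302734375.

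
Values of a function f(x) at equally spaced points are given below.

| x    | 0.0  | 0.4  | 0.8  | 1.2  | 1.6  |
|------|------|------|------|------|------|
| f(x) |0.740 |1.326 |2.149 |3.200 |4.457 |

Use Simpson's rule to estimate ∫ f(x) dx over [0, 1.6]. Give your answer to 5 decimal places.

h = 0.4, n = 4.
(h/3)·[y₀ + 4y₁ + 2y₂ + 4y₃ + y₄] = 0.133333·(27.599) = 3.67987.

3.67987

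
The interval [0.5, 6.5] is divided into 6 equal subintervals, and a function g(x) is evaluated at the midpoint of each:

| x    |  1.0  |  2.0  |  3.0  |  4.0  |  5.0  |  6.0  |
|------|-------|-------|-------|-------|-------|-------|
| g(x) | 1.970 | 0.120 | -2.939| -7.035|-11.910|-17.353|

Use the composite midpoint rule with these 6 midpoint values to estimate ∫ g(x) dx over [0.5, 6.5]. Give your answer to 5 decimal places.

h = 1, n = 6.
h·[y(m₁) + y(m₂) + y(m₃) + y(m₄) + y(m₅) + y(m₆)] = 1·(-37.147) = -37.14700.

-37.14700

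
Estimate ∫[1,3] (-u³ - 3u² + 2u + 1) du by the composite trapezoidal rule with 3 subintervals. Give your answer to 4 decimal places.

-37.3333

h = (3 − 1)/3 = 0.666667.
Nodes u₀,…,u₃ = 1, 1.666667, 2.333333, 3.
f(u) = -u³ - 3u² + 2u + 1: f₀=-1, f₁=-8.629630, f₂=-23.370370, f₃=-47.
(h/2)·[f₀ + 2f₁ + 2f₂ + f₃] = 0.333333·(-112) = -37.3333.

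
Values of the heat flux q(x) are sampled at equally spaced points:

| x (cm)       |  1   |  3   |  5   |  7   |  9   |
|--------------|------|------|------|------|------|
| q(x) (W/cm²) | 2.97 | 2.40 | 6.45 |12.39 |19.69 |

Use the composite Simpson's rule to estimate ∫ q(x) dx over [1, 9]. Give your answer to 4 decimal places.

h = 2, n = 4.
(h/3)·[y₀ + 4y₁ + 2y₂ + 4y₃ + y₄] = 0.666667·(94.72) = 63.1467.

63.1467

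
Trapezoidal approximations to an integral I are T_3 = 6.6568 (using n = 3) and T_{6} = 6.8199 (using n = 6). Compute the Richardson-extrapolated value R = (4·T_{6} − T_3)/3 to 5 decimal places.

R = (4·T_{6} − T_3) / 3 = (4·6.8199 − 6.6568)/3 = (20.6228)/3 = 6.87427.

6.87427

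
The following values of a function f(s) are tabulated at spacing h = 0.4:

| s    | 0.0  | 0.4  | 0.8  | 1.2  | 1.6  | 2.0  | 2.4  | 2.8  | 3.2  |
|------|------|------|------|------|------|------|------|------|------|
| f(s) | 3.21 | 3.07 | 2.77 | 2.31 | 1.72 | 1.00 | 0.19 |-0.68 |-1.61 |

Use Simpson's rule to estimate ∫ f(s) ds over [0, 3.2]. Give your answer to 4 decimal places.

h = 0.4, n = 8.
(h/3)·[y₀ + 4y₁ + 2y₂ + 4y₃ + 2y₄ + 4y₅ + 2y₆ + 4y₇ + y₈] = 0.133333·(33.76) = 4.5013.

4.5013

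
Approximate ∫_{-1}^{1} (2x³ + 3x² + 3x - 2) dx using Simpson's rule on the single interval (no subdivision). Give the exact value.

-2

S = (b−a)/6 · [f(-1) + 4f(0) + f(1)] = 0.333333·[(-4) + 4·(-2) + 6] = -2.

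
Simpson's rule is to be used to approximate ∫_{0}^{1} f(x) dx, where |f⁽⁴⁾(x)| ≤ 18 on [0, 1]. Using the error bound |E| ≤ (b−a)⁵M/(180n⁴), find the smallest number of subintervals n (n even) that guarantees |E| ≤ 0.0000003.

Need 18/(180n⁴) ≤ 0.0000003.
n⁴ ≥ 18/(180·0.0000003) = 333333 ⇒ n ≥ 24.0281, so the smallest even n is 26. (n must be even for Simpson's rule.)

26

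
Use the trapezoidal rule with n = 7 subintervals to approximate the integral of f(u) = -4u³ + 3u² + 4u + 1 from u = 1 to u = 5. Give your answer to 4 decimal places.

h = (5 − 1)/7 = 0.571429.
Nodes u₀,…,u₇ = 1, 1.571429, 2.142857, 2.714286, 3.285714, 3.857143, 4.428571, 5.
f(u) = -4u³ + 3u² + 4u + 1: f₀=4, f₁=-0.827988, f₂=-16.011662, f₃=-46.029155, f₄=-95.358601, f₅=-168.478134, f₆=-269.865889, f₇=-404.
(h/2)·[f₀ + 2f₁ + 2f₂ + 2f₃ + 2f₄ + 2f₅ + 2f₆ + f₇] = 0.285714·(-1593.142857) = -455.1837.

-455.1837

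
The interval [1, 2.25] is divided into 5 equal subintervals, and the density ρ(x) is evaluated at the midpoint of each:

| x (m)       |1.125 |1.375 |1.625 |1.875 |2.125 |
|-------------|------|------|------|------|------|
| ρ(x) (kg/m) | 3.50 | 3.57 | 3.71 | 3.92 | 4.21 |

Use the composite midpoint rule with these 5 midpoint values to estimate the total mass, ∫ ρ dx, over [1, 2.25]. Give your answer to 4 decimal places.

h = 0.25, n = 5.
h·[y(m₁) + y(m₂) + y(m₃) + y(m₄) + y(m₅)] = 0.25·(18.91) = 4.7275.

4.7275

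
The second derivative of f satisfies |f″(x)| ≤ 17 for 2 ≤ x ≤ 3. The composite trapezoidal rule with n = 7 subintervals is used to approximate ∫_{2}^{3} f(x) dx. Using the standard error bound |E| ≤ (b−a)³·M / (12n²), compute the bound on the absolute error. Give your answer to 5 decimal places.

0.02891

|E| ≤ (1)³·17 / (12·7²) = 17/588 = 0.02891.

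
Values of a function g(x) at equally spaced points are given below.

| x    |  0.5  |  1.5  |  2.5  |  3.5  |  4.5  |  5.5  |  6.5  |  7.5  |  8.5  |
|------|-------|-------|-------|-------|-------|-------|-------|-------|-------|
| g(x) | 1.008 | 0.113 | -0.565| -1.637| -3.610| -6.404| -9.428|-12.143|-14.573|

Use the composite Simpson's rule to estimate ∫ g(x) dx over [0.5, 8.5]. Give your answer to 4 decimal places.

-40.3517

h = 1, n = 8.
(h/3)·[y₀ + 4y₁ + 2y₂ + 4y₃ + 2y₄ + 4y₅ + 2y₆ + 4y₇ + y₈] = 0.333333·(-121.055) = -40.3517.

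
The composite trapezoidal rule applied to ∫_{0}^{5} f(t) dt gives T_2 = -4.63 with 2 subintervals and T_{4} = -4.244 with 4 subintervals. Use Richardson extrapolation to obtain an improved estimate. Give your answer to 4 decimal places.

-4.1153

R = (4·T_{4} − T_2) / 3 = (4·(-4.244) − (-4.63))/3 = (-12.346)/3 = -4.1153.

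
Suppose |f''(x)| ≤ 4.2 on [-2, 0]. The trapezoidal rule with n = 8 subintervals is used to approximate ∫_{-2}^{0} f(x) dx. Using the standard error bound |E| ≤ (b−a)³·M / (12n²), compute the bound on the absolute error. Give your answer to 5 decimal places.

|E| ≤ (2)³·4.2 / (12·8²) = 33.6/768 = 0.04375.

0.04375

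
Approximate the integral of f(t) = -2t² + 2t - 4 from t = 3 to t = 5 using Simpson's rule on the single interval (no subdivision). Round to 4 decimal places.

-57.3333

S = (b−a)/6 · [f(3) + 4f(4) + f(5)] = 0.333333·[(-16) + 4·(-28) + (-44)] = -57.3333.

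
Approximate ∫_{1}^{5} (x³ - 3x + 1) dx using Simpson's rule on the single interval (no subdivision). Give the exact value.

124

S = (b−a)/6 · [f(1) + 4f(3) + f(5)] = 0.666667·[(-1) + 4·19 + 111] = 124.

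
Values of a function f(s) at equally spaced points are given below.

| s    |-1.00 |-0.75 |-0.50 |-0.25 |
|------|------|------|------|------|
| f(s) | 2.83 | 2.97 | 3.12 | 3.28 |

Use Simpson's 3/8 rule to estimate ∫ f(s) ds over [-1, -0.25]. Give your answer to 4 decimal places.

2.2856

h = 0.25, n = 3.
(3h/8)·[y₀ + 3y₁ + 3y₂ + y₃] = 0.09375·(24.38) = 2.2856.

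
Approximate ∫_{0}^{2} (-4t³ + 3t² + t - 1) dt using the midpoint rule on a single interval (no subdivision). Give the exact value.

M = (b−a)·f(1) = 2·(-1) = -2.

-2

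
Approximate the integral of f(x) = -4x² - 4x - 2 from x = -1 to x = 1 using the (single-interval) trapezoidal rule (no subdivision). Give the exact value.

-12

T = (b−a)/2 · [f(-1) + f(1)] = 1·[(-2) + (-10)] = -12.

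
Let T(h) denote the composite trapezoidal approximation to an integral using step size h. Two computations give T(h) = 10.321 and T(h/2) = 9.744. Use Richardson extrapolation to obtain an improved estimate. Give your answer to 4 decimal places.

R = (4·T(h/2) − T(h)) / 3 = (4·9.744 − 10.321)/3 = (28.655)/3 = 9.5517.

9.5517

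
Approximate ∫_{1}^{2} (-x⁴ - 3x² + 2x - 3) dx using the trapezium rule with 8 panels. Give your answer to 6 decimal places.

-13.244263

h = (2 − 1)/8 = 0.125.
Nodes x₀,…,x₈ = 1, 1.125, 1.25, 1.375, 1.5, 1.625, 1.75, 1.875, 2.
f(x) = -x⁴ - 3x² + 2x - 3: f₀=-5, f₁=-6.148681640625, f₂=-7.62890625, f₃=-9.496337890625, f₄=-11.8125, f₅=-14.644775390625, f₆=-18.06640625, f₇=-22.156494140625, f₈=-27.
(h/2)·[f₀ + 2f₁ + 2f₂ + 2f₃ + 2f₄ + 2f₅ + 2f₆ + 2f₇ + f₈] = 0.0625·(-211.908203125) = -13.244263.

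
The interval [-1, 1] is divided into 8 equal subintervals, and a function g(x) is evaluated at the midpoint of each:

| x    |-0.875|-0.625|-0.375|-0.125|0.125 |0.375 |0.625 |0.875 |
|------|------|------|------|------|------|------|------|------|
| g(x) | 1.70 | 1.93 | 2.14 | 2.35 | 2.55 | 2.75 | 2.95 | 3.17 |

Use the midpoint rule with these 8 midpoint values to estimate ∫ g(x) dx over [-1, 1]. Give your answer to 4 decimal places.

h = 0.25, n = 8.
h·[y(m₁) + y(m₂) + y(m₃) + y(m₄) + y(m₅) + y(m₆) + y(m₇) + y(m₈)] = 0.25·(19.54) = 4.8850.

4.8850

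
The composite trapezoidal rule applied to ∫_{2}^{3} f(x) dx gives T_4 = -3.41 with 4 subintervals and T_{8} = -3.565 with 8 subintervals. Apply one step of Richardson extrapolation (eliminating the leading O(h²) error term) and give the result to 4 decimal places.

R = (4·T_{8} − T_4) / 3 = (4·(-3.565) − (-3.41))/3 = (-10.850)/3 = -3.6167.

-3.6167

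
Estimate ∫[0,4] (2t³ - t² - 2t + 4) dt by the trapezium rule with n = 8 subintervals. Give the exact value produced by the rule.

108.5

h = (4 − 0)/8 = 0.5.
Nodes t₀,…,t₈ = 0, 0.5, 1, 1.5, 2, 2.5, 3, 3.5, 4.
f(t) = 2t³ - t² - 2t + 4: f₀=4, f₁=3, f₂=3, f₃=5.5, f₄=12, f₅=24, f₆=43, f₇=70.5, f₈=108.
(h/2)·[f₀ + 2f₁ + 2f₂ + 2f₃ + 2f₄ + 2f₅ + 2f₆ + 2f₇ + f₈] = 0.25·(434) = 108.5.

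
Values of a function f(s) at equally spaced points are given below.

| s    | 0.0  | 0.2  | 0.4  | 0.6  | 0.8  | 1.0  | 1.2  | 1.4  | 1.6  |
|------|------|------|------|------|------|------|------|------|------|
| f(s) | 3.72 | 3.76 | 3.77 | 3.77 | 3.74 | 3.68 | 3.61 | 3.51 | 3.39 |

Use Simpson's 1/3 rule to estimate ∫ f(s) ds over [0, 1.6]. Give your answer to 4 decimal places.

5.8820

h = 0.2, n = 8.
(h/3)·[y₀ + 4y₁ + 2y₂ + 4y₃ + 2y₄ + 4y₅ + 2y₆ + 4y₇ + y₈] = 0.066667·(88.23) = 5.8820.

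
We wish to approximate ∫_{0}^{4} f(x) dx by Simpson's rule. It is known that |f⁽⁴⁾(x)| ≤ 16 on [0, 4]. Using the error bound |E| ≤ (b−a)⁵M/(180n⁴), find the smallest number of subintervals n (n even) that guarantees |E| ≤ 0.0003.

24

Need 16384/(180n⁴) ≤ 0.0003.
n⁴ ≥ 16384/(180·0.0003) = 303407 ⇒ n ≥ 23.4696, so the smallest even n is 24. (n must be even for Simpson's rule.)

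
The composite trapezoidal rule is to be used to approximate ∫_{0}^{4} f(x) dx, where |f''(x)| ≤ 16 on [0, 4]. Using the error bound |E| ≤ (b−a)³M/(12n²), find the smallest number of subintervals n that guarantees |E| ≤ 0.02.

66

Need 1024/(12n²) ≤ 0.02.
n² ≥ 1024/(12·0.02) = 4266.67 ⇒ n ≥ 65.3197, so the smallest n is 66.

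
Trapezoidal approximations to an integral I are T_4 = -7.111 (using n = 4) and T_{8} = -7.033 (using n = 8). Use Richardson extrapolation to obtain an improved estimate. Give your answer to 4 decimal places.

R = (4·T_{8} − T_4) / 3 = (4·(-7.033) − (-7.111))/3 = (-21.021)/3 = -7.0070.

-7.0070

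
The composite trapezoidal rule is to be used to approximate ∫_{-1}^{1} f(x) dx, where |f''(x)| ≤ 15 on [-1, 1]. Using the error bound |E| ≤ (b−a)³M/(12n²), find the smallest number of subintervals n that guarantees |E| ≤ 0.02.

23

Need 120/(12n²) ≤ 0.02.
n² ≥ 120/(12·0.02) = 500 ⇒ n ≥ 22.3607, so the smallest n is 23.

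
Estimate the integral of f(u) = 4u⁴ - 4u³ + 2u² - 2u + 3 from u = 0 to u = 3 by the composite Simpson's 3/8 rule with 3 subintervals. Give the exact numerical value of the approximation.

135

h = (3 − 0)/3 = 1.
Nodes u₀,…,u₃ = 0, 1, 2, 3.
f(u) = 4u⁴ - 4u³ + 2u² - 2u + 3: f₀=3, f₁=3, f₂=39, f₃=231.
(3h/8)·[f₀ + 3f₁ + 3f₂ + f₃] = 0.375·(360) = 135.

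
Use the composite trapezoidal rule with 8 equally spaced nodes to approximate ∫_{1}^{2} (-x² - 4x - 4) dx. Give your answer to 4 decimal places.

h = (2 − 1)/7 = 0.142857.
Nodes x₀,…,x₇ = 1, 1.142857, 1.285714, 1.428571, 1.571429, 1.714286, 1.857143, 2.
f(x) = -x² - 4x - 4: f₀=-9, f₁=-9.877551, f₂=-10.795918, f₃=-11.755102, f₄=-12.755102, f₅=-13.795918, f₆=-14.877551, f₇=-16.
(h/2)·[f₀ + 2f₁ + 2f₂ + 2f₃ + 2f₄ + 2f₅ + 2f₆ + f₇] = 0.071429·(-172.714286) = -12.3367.

-12.3367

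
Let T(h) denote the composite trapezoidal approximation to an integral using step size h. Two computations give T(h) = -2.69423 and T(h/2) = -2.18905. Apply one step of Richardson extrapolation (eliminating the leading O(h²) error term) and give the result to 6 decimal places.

R = (4·T(h/2) − T(h)) / 3 = (4·(-2.18905) − (-2.69423))/3 = (-6.06197)/3 = -2.020657.

-2.020657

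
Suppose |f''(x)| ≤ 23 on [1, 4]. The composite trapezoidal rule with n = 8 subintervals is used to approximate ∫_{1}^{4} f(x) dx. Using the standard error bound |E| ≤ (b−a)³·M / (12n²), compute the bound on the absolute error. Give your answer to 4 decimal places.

0.8086

|E| ≤ (3)³·23 / (12·8²) = 621/768 = 0.8086.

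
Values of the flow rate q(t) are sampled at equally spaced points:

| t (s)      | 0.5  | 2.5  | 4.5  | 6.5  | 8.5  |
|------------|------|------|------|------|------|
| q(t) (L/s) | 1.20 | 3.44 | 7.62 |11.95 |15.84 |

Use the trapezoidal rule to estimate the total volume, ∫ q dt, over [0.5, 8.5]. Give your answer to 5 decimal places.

h = 2, n = 4.
(h/2)·[y₀ + 2y₁ + 2y₂ + 2y₃ + y₄] = 1·(63.06) = 63.06000.

63.06000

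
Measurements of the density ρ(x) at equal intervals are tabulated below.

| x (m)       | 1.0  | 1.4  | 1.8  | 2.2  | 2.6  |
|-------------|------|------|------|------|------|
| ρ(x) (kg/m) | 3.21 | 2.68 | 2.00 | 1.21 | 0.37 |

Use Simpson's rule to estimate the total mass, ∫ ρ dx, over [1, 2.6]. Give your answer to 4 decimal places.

h = 0.4, n = 4.
(h/3)·[y₀ + 4y₁ + 2y₂ + 4y₃ + y₄] = 0.133333·(23.14) = 3.0853.

3.0853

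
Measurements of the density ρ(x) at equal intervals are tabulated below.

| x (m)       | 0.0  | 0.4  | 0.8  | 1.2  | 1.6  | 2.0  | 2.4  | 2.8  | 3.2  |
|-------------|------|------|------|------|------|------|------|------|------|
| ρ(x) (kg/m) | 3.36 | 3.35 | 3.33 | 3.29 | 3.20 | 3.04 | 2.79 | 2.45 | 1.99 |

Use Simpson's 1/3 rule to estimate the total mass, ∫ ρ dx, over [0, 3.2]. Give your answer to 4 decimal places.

9.6680

h = 0.4, n = 8.
(h/3)·[y₀ + 4y₁ + 2y₂ + 4y₃ + 2y₄ + 4y₅ + 2y₆ + 4y₇ + y₈] = 0.133333·(72.51) = 9.6680.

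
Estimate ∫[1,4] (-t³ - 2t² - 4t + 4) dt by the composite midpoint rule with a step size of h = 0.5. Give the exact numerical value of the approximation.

h = (4 − 1)/6 = 0.5.
Midpoints m₁,…,m₆ = 1.25, 1.75, 2.25, 2.75, 3.25, 3.75.
f(m₁)=-6.078125, f(m₂)=-14.484375, f(m₃)=-26.515625, f(m₄)=-42.921875, f(m₅)=-64.453125, f(m₆)=-91.859375.
h·[f(m₁) + f(m₂) + f(m₃) + f(m₄) + f(m₅) + f(m₆)] = 0.5·(-246.3125) = -123.15625.

-123.15625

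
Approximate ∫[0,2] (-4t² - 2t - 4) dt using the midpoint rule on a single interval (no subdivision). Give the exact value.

-20

M = (b−a)·f(1) = 2·(-10) = -20.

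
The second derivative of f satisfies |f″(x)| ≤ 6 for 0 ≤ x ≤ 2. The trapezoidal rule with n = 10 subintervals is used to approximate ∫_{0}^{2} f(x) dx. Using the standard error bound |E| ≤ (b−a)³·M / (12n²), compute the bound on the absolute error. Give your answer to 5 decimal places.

|E| ≤ (2)³·6 / (12·10²) = 48/1200 = 0.04000.

0.04000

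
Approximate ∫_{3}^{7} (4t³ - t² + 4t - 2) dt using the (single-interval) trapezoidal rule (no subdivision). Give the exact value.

T = (b−a)/2 · [f(3) + f(7)] = 2·[109 + 1349] = 2916.

2916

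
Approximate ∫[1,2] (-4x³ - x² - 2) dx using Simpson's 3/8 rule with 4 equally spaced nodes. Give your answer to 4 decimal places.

-19.3333

h = (2 − 1)/3 = 0.333333.
Nodes x₀,…,x₃ = 1, 1.333333, 1.666667, 2.
f(x) = -4x³ - x² - 2: f₀=-7, f₁=-13.259259, f₂=-23.296296, f₃=-38.
(3h/8)·[f₀ + 3f₁ + 3f₂ + f₃] = 0.125·(-154.666667) = -19.3333.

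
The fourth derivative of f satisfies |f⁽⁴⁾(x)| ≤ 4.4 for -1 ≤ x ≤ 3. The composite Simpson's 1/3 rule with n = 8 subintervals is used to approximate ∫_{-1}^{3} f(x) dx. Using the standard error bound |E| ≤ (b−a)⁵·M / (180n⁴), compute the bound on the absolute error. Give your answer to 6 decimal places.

|E| ≤ (4)⁵·4.4 / (180·8⁴) = 4505.6/737280 = 0.006111.

0.006111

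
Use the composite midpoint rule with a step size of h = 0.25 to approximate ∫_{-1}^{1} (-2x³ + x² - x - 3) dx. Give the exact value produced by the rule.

h = (1 − (-1))/8 = 0.25.
Midpoints m₁,…,m₈ = -0.875, -0.625, -0.375, -0.125, 0.125, 0.375, 0.625, 0.875.
f(m₁)=-0.01953125, f(m₂)=-1.49609375, f(m₃)=-2.37890625, f(m₄)=-2.85546875, f(m₅)=-3.11328125, f(m₆)=-3.33984375, f(m₇)=-3.72265625, f(m₈)=-4.44921875.
h·[f(m₁) + f(m₂) + f(m₃) + f(m₄) + f(m₅) + f(m₆) + f(m₇) + f(m₈)] = 0.25·(-21.375) = -5.34375.

-5.34375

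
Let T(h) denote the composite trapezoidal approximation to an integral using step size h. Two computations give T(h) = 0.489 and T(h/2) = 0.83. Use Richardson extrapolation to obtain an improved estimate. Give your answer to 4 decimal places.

R = (4·T(h/2) − T(h)) / 3 = (4·0.83 − 0.489)/3 = (2.831)/3 = 0.9437.

0.9437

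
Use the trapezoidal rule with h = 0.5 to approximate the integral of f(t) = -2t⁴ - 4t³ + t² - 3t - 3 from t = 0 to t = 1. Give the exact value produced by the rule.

h = (1 − 0)/2 = 0.5.
Nodes t₀,…,t₂ = 0, 0.5, 1.
f(t) = -2t⁴ - 4t³ + t² - 3t - 3: f₀=-3, f₁=-4.875, f₂=-11.
(h/2)·[f₀ + 2f₁ + f₂] = 0.25·(-23.75) = -5.9375.

-5.9375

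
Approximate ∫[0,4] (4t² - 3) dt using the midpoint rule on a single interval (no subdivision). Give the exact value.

M = (b−a)·f(2) = 4·(13) = 52.

52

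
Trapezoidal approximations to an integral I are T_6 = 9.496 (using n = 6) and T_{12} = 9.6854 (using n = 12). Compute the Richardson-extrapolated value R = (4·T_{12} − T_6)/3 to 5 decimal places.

R = (4·T_{12} − T_6) / 3 = (4·9.6854 − 9.496)/3 = (29.2456)/3 = 9.74853.

9.74853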